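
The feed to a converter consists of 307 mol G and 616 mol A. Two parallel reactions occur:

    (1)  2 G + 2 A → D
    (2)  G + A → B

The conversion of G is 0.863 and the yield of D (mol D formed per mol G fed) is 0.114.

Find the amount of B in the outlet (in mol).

Yield of D: 1ξ₁ / 307 = 0.114 → ξ₁ = 35 mol.
Conversion of G: 2ξ₁ + 1ξ₂ = 0.863 × 307 = 264.9 → ξ₂ = 194.9 mol.
Outlet amounts (n = n₀ + Σ ν·ξ):
  G: 307 − 2(35) − 1(194.9) = 42.06
  A: 616 − 2(35) − 1(194.9) = 351.1
  D: 0 + 1(35) = 35
  B: 0 + 1(194.9) = 194.9

195 mol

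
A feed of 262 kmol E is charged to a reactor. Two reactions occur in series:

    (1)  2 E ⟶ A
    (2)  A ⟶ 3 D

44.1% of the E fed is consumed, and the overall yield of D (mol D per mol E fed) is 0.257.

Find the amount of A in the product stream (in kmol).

35.3 kmol

Conversion of E: E consumed = 2ξ₁ = 0.441 × 262 → ξ₁ = 57.77 kmol.
Yield of D: 3ξ₂ / 262 = 0.257 → ξ₂ = 22.44 kmol.
Outlet amounts (n = n₀ + Σ ν·ξ):
  E: 262 − 2(57.77) = 146.5
  A: 0 + 1(57.77) − 1(22.44) = 35.33
  D: 0 + 3(22.44) = 67.33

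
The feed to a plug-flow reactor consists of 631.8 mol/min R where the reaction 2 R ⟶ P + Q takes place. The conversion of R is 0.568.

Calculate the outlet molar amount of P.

179 mol/min

R reacted = 0.568 × 631.8 = 358.9 mol/min; ν_R = −2, so ξ = 358.9/2 = 179.4 mol/min.
Outlet amounts (n = n₀ + ν ξ):
  R: 631.8 − 2(179.4) = 272.9
  P: 0 + 1(179.4) = 179.4
  Q: 0 + 1(179.4) = 179.4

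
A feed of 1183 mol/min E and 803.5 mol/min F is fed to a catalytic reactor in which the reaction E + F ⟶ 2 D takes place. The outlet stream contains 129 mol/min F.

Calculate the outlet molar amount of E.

For F: n = n₀ − 1ξ → 129 = 803.5 − 1ξ, giving ξ = 674.5 mol/min.
Outlet amounts (n = n₀ + ν ξ):
  E: 1183 − 1(674.5) = 508.5
  F: 803.5 − 1(674.5) = 129
  D: 0 + 2(674.5) = 1349

508 mol/min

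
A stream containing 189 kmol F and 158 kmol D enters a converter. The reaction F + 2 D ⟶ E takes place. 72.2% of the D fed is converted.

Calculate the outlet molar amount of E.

57 kmol

D reacted = 0.722 × 158 = 114.1 kmol; ν_D = −2, so ξ = 114.1/2 = 57.04 kmol.
Outlet amounts (n = n₀ + ν ξ):
  F: 189 − 1(57.04) = 132
  D: 158 − 2(57.04) = 43.92
  E: 0 + 1(57.04) = 57.04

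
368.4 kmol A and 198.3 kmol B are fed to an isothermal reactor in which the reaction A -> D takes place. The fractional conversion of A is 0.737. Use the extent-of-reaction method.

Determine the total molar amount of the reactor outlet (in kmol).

567 kmol

A reacted = 0.737 × 368.4 = 271.5 kmol; ν_A = −1, so ξ = 271.5/1 = 271.5 kmol.
Outlet amounts (n = n₀ + ν ξ):
  A: 368.4 − 1(271.5) = 96.89
  D: 0 + 1(271.5) = 271.5
  B: 198.3 (inert)
Total out = 96.89 + 271.5 + 198.3 = 566.7 kmol.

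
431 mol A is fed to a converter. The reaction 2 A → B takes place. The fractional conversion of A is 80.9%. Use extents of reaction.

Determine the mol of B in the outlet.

174 mol

A reacted = 0.809 × 431 = 348.7 mol; ν_A = −2, so ξ = 348.7/2 = 174.3 mol.
Outlet amounts (n = n₀ + ν ξ):
  A: 431 − 2(174.3) = 82.32
  B: 0 + 1(174.3) = 174.3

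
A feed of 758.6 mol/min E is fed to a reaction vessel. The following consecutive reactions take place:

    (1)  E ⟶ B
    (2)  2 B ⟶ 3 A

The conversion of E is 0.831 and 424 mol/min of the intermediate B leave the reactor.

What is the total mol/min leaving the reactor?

Conversion of E: E consumed = 1ξ₁ = 0.831 × 758.6 → ξ₁ = 630.4 mol/min.
B balance: n_B = 0 + 1ξ₁ − 2ξ₂ = 424 → ξ₂ = (1·630.4 − 424)/2 = 103.2 mol/min.
Outlet amounts (n = n₀ + Σ ν·ξ):
  E: 758.6 − 1(630.4) = 128.2
  B: 0 + 1(630.4) − 2(103.2) = 424
  A: 0 + 3(103.2) = 309.6
Total out = 128.2 + 424 + 309.6 = 861.8 mol/min.

862 mol/min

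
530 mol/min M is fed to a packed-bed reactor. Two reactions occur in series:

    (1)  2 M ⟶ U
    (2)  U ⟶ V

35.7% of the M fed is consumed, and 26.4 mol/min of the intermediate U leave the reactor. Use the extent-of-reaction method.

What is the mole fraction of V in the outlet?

0.157

Conversion of M: M consumed = 2ξ₁ = 0.357 × 530 → ξ₁ = 94.6 mol/min.
U balance: n_U = 0 + 1ξ₁ − 1ξ₂ = 26.4 → ξ₂ = (1·94.6 − 26.4)/1 = 68.2 mol/min.
Outlet amounts (n = n₀ + Σ ν·ξ):
  M: 530 − 2(94.6) = 340.8
  U: 0 + 1(94.6) − 1(68.2) = 26.4
  V: 0 + 1(68.2) = 68.2
Total out = 435.4 mol/min; y_V = 68.2 / 435.4 = 0.1567.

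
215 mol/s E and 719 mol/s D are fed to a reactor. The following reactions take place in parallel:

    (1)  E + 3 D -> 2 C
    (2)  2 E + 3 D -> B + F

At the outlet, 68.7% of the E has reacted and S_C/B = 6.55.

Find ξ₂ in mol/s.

Conversion of E: E consumed = 0.687 × 215 = 147.7 mol/s = 1ξ₁ + 2ξ₂.
Selectivity: 2ξ₁ / (1ξ₂) = 6.55 → ξ₁ = 3.275 ξ₂.
Substitute: (1·3.275 + 2) ξ₂ = 147.7 → ξ₂ = 28 mol/s, ξ₁ = 91.7 mol/s.
Outlet amounts (n = n₀ + Σ ν·ξ):
  E: 215 − 1(91.7) − 2(28) = 67.3
  D: 719 − 3(91.7) − 3(28) = 359.9
  C: 0 + 2(91.7) = 183.4
  B: 0 + 1(28) = 28
  F: 0 + 1(28) = 28

ξ₂ = 28 mol/s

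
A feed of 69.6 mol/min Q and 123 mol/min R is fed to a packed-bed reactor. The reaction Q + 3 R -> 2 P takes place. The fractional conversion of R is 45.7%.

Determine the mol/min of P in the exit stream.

37.5 mol/min

R reacted = 0.457 × 123 = 56.21 mol/min; ν_R = −3, so ξ = 56.21/3 = 18.74 mol/min.
Outlet amounts (n = n₀ + ν ξ):
  Q: 69.6 − 1(18.74) = 50.86
  R: 123 − 3(18.74) = 66.79
  P: 0 + 2(18.74) = 37.47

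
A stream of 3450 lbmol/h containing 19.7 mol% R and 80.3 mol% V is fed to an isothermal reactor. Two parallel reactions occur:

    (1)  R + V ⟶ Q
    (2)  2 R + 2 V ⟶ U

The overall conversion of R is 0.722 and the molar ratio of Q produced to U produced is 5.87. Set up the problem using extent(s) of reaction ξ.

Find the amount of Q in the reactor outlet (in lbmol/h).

366 lbmol/h

Conversion of R: R consumed = 0.722 × 679.6 = 490.7 lbmol/h = 1ξ₁ + 2ξ₂.
Selectivity: 1ξ₁ / (1ξ₂) = 5.87 → ξ₁ = 5.87 ξ₂.
Substitute: (1·5.87 + 2) ξ₂ = 490.7 → ξ₂ = 62.35 lbmol/h, ξ₁ = 366 lbmol/h.
Outlet amounts (n = n₀ + Σ ν·ξ):
  R: 679.6 − 1(366) − 2(62.35) = 188.9
  V: 2770 − 1(366) − 2(62.35) = 2280
  Q: 0 + 1(366) = 366
  U: 0 + 1(62.35) = 62.35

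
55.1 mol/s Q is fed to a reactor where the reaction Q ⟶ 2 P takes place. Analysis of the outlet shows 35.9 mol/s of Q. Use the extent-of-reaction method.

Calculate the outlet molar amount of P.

For Q: n = n₀ − 1ξ → 35.9 = 55.1 − 1ξ, giving ξ = 19.2 mol/s.
Outlet amounts (n = n₀ + ν ξ):
  Q: 55.1 − 1(19.2) = 35.9
  P: 0 + 2(19.2) = 38.4

38.4 mol/s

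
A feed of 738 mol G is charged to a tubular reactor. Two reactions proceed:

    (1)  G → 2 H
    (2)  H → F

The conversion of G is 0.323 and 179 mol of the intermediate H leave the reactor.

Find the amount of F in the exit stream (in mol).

Conversion of G: G consumed = 1ξ₁ = 0.323 × 738 → ξ₁ = 238.4 mol.
H balance: n_H = 0 + 2ξ₁ − 1ξ₂ = 179 → ξ₂ = (2·238.4 − 179)/1 = 297.7 mol.
Outlet amounts (n = n₀ + Σ ν·ξ):
  G: 738 − 1(238.4) = 499.6
  H: 0 + 2(238.4) − 1(297.7) = 179
  F: 0 + 1(297.7) = 297.7

298 mol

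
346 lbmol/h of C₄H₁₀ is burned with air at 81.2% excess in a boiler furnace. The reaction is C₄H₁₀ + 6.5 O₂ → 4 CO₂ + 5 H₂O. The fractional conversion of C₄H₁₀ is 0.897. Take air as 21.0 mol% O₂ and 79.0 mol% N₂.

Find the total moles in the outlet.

20200 lbmol/h

Stoichiometric O₂ = 6.5 × 346 = 2249 lbmol/h; O₂ fed = 2249 × 1.812 = 4075 lbmol/h.
N₂ fed = 4075 × 79/21 = 15330 lbmol/h.
Fuel reacted = 0.897 × 346 → ξ = 310.4 lbmol/h.
Outlet (n = n₀ + ν ξ):
  C₄H₁₀: 346 − 1(310.4) = 35.64
  O₂: 4075 − 6.5(310.4) = 2058
  N₂: 15330 (inert)
  CO₂: 0 + 4(310.4) = 1241
  H₂O: 0 + 5(310.4) = 1552
Total out = 35.64 + 2058 + 15330 + 1241 + 1552 = 20220 lbmol/h.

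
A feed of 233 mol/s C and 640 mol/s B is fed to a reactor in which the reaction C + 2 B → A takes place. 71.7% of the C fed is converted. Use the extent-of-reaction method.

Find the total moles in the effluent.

C reacted = 0.717 × 233 = 167.1 mol/s; ν_C = −1, so ξ = 167.1/1 = 167.1 mol/s.
Outlet amounts (n = n₀ + ν ξ):
  C: 233 − 1(167.1) = 65.94
  B: 640 − 2(167.1) = 305.9
  A: 0 + 1(167.1) = 167.1
Total out = 65.94 + 305.9 + 167.1 = 538.9 mol/s.

539 mol/s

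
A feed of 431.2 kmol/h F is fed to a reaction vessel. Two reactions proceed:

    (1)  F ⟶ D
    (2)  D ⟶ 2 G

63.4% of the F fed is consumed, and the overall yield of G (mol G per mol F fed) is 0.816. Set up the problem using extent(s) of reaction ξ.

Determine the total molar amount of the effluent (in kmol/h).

Conversion of F: F consumed = 1ξ₁ = 0.634 × 431.2 → ξ₁ = 273.4 kmol/h.
Yield of G: 2ξ₂ / 431.2 = 0.816 → ξ₂ = 175.9 kmol/h.
Outlet amounts (n = n₀ + Σ ν·ξ):
  F: 431.2 − 1(273.4) = 157.8
  D: 0 + 1(273.4) − 1(175.9) = 97.45
  G: 0 + 2(175.9) = 351.9
Total out = 157.8 + 97.45 + 351.9 = 607.1 kmol/h.

607 kmol/h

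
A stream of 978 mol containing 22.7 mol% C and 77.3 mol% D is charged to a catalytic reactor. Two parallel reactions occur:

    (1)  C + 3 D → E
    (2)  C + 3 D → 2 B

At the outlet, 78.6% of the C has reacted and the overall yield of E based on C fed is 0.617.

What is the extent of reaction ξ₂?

Yield of E: 1ξ₁ / 222 = 0.617 → ξ₁ = 137 mol.
Conversion of C: 1ξ₁ + 1ξ₂ = 0.786 × 222 = 174.5 → ξ₂ = 37.52 mol.
Outlet amounts (n = n₀ + Σ ν·ξ):
  C: 222 − 1(137) − 1(37.52) = 47.51
  D: 756 − 3(137) − 3(37.52) = 232.5
  E: 0 + 1(137) = 137
  B: 0 + 2(37.52) = 75.04

ξ₂ = 37.5 mol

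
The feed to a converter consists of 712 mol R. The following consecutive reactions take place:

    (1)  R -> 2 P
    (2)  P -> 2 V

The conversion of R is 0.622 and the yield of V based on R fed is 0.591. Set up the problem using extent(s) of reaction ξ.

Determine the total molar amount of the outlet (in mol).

Conversion of R: R consumed = 1ξ₁ = 0.622 × 712 → ξ₁ = 442.9 mol.
Yield of V: 2ξ₂ / 712 = 0.591 → ξ₂ = 210.4 mol.
Outlet amounts (n = n₀ + Σ ν·ξ):
  R: 712 − 1(442.9) = 269.1
  P: 0 + 2(442.9) − 1(210.4) = 675.3
  V: 0 + 2(210.4) = 420.8
Total out = 269.1 + 675.3 + 420.8 = 1365 mol.

1370 mol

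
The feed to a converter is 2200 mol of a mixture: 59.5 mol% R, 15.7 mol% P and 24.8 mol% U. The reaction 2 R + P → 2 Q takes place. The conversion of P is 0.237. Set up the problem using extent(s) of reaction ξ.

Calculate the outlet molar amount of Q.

P reacted = 0.237 × 345.4 = 81.86 mol; ν_P = −1, so ξ = 81.86/1 = 81.86 mol.
Outlet amounts (n = n₀ + ν ξ):
  R: 1309 − 2(81.86) = 1145
  P: 345.4 − 1(81.86) = 263.5
  Q: 0 + 2(81.86) = 163.7
  U: 545.6 (inert)

164 mol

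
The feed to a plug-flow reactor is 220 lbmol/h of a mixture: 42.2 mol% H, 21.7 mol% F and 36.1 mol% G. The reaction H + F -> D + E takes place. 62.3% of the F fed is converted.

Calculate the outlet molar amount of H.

63.1 lbmol/h

F reacted = 0.623 × 47.74 = 29.74 lbmol/h; ν_F = −1, so ξ = 29.74/1 = 29.74 lbmol/h.
Outlet amounts (n = n₀ + ν ξ):
  H: 92.84 − 1(29.74) = 63.1
  F: 47.74 − 1(29.74) = 18
  D: 0 + 1(29.74) = 29.74
  E: 0 + 1(29.74) = 29.74
  G: 79.42 (inert)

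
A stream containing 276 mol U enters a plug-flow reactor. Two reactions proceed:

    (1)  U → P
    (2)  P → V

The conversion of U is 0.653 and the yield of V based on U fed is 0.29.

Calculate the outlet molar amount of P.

Conversion of U: U consumed = 1ξ₁ = 0.653 × 276 → ξ₁ = 180.2 mol.
Yield of V: 1ξ₂ / 276 = 0.29 → ξ₂ = 80.04 mol.
Outlet amounts (n = n₀ + Σ ν·ξ):
  U: 276 − 1(180.2) = 95.77
  P: 0 + 1(180.2) − 1(80.04) = 100.2
  V: 0 + 1(80.04) = 80.04

100 mol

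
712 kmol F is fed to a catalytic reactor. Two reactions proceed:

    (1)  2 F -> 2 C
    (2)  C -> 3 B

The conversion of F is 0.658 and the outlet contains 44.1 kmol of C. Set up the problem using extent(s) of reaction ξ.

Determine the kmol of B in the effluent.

1270 kmol

Conversion of F: F consumed = 2ξ₁ = 0.658 × 712 → ξ₁ = 234.2 kmol.
C balance: n_C = 0 + 2ξ₁ − 1ξ₂ = 44.1 → ξ₂ = (2·234.2 − 44.1)/1 = 424.4 kmol.
Outlet amounts (n = n₀ + Σ ν·ξ):
  F: 712 − 2(234.2) = 243.5
  C: 0 + 2(234.2) − 1(424.4) = 44.1
  B: 0 + 3(424.4) = 1273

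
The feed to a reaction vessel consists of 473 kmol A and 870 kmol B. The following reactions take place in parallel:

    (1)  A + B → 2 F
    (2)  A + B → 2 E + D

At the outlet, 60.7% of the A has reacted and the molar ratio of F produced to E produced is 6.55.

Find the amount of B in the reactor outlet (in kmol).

583 kmol

Conversion of A: A consumed = 0.607 × 473 = 287.1 kmol = 1ξ₁ + 1ξ₂.
Selectivity: 2ξ₁ / (2ξ₂) = 6.55 → ξ₁ = 6.55 ξ₂.
Substitute: (1·6.55 + 1) ξ₂ = 287.1 → ξ₂ = 38.03 kmol, ξ₁ = 249.1 kmol.
Outlet amounts (n = n₀ + Σ ν·ξ):
  A: 473 − 1(249.1) − 1(38.03) = 185.9
  B: 870 − 1(249.1) − 1(38.03) = 582.9
  F: 0 + 2(249.1) = 498.2
  E: 0 + 2(38.03) = 76.06
  D: 0 + 1(38.03) = 38.03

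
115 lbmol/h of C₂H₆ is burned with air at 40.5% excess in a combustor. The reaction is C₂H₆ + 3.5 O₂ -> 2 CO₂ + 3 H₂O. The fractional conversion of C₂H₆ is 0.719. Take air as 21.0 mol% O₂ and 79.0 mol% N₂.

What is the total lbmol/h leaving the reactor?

2850 lbmol/h

Stoichiometric O₂ = 3.5 × 115 = 402.5 lbmol/h; O₂ fed = 402.5 × 1.405 = 565.5 lbmol/h.
N₂ fed = 565.5 × 79/21 = 2127 lbmol/h.
Fuel reacted = 0.719 × 115 → ξ = 82.69 lbmol/h.
Outlet (n = n₀ + ν ξ):
  C₂H₆: 115 − 1(82.69) = 32.31
  O₂: 565.5 − 3.5(82.69) = 276.1
  N₂: 2127 (inert)
  CO₂: 0 + 2(82.69) = 165.4
  H₂O: 0 + 3(82.69) = 248.1
Total out = 32.31 + 276.1 + 2127 + 165.4 + 248.1 = 2849 lbmol/h.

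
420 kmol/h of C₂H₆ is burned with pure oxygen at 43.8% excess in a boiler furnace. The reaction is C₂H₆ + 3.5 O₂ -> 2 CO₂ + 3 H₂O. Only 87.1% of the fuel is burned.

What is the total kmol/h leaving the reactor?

Stoichiometric O₂ = 3.5 × 420 = 1470 kmol/h; O₂ fed = 1470 × 1.438 = 2114 kmol/h.
Fuel reacted = 0.871 × 420 → ξ = 365.8 kmol/h.
Outlet (n = n₀ + ν ξ):
  C₂H₆: 420 − 1(365.8) = 54.18
  O₂: 2114 − 3.5(365.8) = 833.5
  CO₂: 0 + 2(365.8) = 731.6
  H₂O: 0 + 3(365.8) = 1097
Total out = 54.18 + 833.5 + 731.6 + 1097 = 2717 kmol/h.

2720 kmol/h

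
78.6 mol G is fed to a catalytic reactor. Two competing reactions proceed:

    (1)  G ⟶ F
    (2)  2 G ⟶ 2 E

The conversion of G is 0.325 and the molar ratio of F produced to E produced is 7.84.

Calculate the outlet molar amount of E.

Conversion of G: G consumed = 0.325 × 78.6 = 25.54 mol = 1ξ₁ + 2ξ₂.
Selectivity: 1ξ₁ / (2ξ₂) = 7.84 → ξ₁ = 15.68 ξ₂.
Substitute: (1·15.68 + 2) ξ₂ = 25.54 → ξ₂ = 1.445 mol, ξ₁ = 22.66 mol.
Outlet amounts (n = n₀ + Σ ν·ξ):
  G: 78.6 − 1(22.66) − 2(1.445) = 53.05
  F: 0 + 1(22.66) = 22.66
  E: 0 + 2(1.445) = 2.89

2.89 mol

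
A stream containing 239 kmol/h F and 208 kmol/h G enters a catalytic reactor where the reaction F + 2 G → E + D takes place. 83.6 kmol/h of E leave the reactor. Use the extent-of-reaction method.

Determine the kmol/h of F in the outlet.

For E: n = n₀ + 1ξ → 83.6 = 0 + 1ξ, giving ξ = 83.6 kmol/h.
Outlet amounts (n = n₀ + ν ξ):
  F: 239 − 1(83.6) = 155.4
  G: 208 − 2(83.6) = 40.8
  E: 0 + 1(83.6) = 83.6
  D: 0 + 1(83.6) = 83.6

155 kmol/h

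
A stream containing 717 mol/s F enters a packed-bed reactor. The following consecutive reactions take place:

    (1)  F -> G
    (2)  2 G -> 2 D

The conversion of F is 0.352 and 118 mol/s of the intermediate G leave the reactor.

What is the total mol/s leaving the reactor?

717 mol/s

Conversion of F: F consumed = 1ξ₁ = 0.352 × 717 → ξ₁ = 252.4 mol/s.
G balance: n_G = 0 + 1ξ₁ − 2ξ₂ = 118 → ξ₂ = (1·252.4 − 118)/2 = 67.19 mol/s.
Outlet amounts (n = n₀ + Σ ν·ξ):
  F: 717 − 1(252.4) = 464.6
  G: 0 + 1(252.4) − 2(67.19) = 118
  D: 0 + 2(67.19) = 134.4
Total out = 464.6 + 118 + 134.4 = 717 mol/s.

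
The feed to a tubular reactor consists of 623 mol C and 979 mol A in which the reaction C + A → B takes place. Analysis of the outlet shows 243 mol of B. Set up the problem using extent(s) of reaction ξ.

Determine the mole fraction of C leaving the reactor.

0.28

For B: n = n₀ + 1ξ → 243 = 0 + 1ξ, giving ξ = 243 mol.
Outlet amounts (n = n₀ + ν ξ):
  C: 623 − 1(243) = 380
  A: 979 − 1(243) = 736
  B: 0 + 1(243) = 243
Total out = 1359 mol; y_C = 380 / 1359 = 0.2796.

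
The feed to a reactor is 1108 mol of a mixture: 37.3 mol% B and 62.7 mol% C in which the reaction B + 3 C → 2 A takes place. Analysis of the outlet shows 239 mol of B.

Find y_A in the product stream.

For B: n = n₀ − 1ξ → 239 = 413.3 − 1ξ, giving ξ = 174.3 mol.
Outlet amounts (n = n₀ + ν ξ):
  B: 413.3 − 1(174.3) = 239
  C: 694.7 − 3(174.3) = 171.9
  A: 0 + 2(174.3) = 348.6
Total out = 759.4 mol; y_A = 348.6 / 759.4 = 0.459.

0.459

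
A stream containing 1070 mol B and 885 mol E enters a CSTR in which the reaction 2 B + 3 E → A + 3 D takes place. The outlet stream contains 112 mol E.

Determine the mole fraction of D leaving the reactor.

For E: n = n₀ − 3ξ → 112 = 885 − 3ξ, giving ξ = 257.7 mol.
Outlet amounts (n = n₀ + ν ξ):
  B: 1070 − 2(257.7) = 554.7
  E: 885 − 3(257.7) = 112
  A: 0 + 1(257.7) = 257.7
  D: 0 + 3(257.7) = 773
Total out = 1697 mol; y_D = 773 / 1697 = 0.4554.

0.455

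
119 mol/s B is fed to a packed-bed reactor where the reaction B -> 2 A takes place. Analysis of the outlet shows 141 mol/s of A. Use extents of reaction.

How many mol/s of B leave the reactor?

48.5 mol/s

For A: n = n₀ + 2ξ → 141 = 0 + 2ξ, giving ξ = 70.5 mol/s.
Outlet amounts (n = n₀ + ν ξ):
  B: 119 − 1(70.5) = 48.5
  A: 0 + 2(70.5) = 141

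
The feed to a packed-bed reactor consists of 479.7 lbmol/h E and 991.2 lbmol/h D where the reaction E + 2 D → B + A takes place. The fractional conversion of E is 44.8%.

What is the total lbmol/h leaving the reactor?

1260 lbmol/h

E reacted = 0.448 × 479.7 = 214.9 lbmol/h; ν_E = −1, so ξ = 214.9/1 = 214.9 lbmol/h.
Outlet amounts (n = n₀ + ν ξ):
  E: 479.7 − 1(214.9) = 264.8
  D: 991.2 − 2(214.9) = 561.4
  B: 0 + 1(214.9) = 214.9
  A: 0 + 1(214.9) = 214.9
Total out = 264.8 + 561.4 + 214.9 + 214.9 = 1256 lbmol/h.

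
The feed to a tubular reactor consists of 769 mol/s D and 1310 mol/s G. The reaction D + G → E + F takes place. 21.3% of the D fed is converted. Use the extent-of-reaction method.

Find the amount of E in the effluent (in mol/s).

D reacted = 0.213 × 769 = 163.8 mol/s; ν_D = −1, so ξ = 163.8/1 = 163.8 mol/s.
Outlet amounts (n = n₀ + ν ξ):
  D: 769 − 1(163.8) = 605.2
  G: 1310 − 1(163.8) = 1146
  E: 0 + 1(163.8) = 163.8
  F: 0 + 1(163.8) = 163.8

164 mol/s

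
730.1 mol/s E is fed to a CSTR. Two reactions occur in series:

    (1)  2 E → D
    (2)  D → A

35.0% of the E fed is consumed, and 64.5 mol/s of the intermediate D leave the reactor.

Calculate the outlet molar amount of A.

Conversion of E: E consumed = 2ξ₁ = 0.35 × 730.1 → ξ₁ = 127.8 mol/s.
D balance: n_D = 0 + 1ξ₁ − 1ξ₂ = 64.5 → ξ₂ = (1·127.8 − 64.5)/1 = 63.27 mol/s.
Outlet amounts (n = n₀ + Σ ν·ξ):
  E: 730.1 − 2(127.8) = 474.6
  D: 0 + 1(127.8) − 1(63.27) = 64.5
  A: 0 + 1(63.27) = 63.27

63.3 mol/s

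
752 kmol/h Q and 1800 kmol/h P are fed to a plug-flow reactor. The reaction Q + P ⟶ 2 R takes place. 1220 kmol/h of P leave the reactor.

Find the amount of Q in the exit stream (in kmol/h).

172 kmol/h

For P: n = n₀ − 1ξ → 1220 = 1800 − 1ξ, giving ξ = 580 kmol/h.
Outlet amounts (n = n₀ + ν ξ):
  Q: 752 − 1(580) = 172
  P: 1800 − 1(580) = 1220
  R: 0 + 2(580) = 1160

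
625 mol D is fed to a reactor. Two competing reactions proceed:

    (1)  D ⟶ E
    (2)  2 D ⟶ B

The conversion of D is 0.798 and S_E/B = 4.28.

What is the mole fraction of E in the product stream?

Conversion of D: D consumed = 0.798 × 625 = 498.8 mol = 1ξ₁ + 2ξ₂.
Selectivity: 1ξ₁ / (1ξ₂) = 4.28 → ξ₁ = 4.28 ξ₂.
Substitute: (1·4.28 + 2) ξ₂ = 498.8 → ξ₂ = 79.42 mol, ξ₁ = 339.9 mol.
Outlet amounts (n = n₀ + Σ ν·ξ):
  D: 625 − 1(339.9) − 2(79.42) = 126.2
  E: 0 + 1(339.9) = 339.9
  B: 0 + 1(79.42) = 79.42
Total out = 545.6 mol; y_E = 339.9 / 545.6 = 0.623.

0.623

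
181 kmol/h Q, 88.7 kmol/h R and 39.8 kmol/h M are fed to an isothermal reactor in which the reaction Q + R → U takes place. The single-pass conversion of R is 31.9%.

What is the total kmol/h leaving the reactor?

281 kmol/h

R reacted = 0.319 × 88.7 = 28.3 kmol/h; ν_R = −1, so ξ = 28.3/1 = 28.3 kmol/h.
Outlet amounts (n = n₀ + ν ξ):
  Q: 181 − 1(28.3) = 152.7
  R: 88.7 − 1(28.3) = 60.4
  U: 0 + 1(28.3) = 28.3
  M: 39.8 (inert)
Total out = 152.7 + 60.4 + 28.3 + 39.8 = 281.2 kmol/h.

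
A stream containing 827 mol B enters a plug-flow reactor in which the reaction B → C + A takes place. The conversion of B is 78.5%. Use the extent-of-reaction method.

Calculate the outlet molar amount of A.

B reacted = 0.785 × 827 = 649.2 mol; ν_B = −1, so ξ = 649.2/1 = 649.2 mol.
Outlet amounts (n = n₀ + ν ξ):
  B: 827 − 1(649.2) = 177.8
  C: 0 + 1(649.2) = 649.2
  A: 0 + 1(649.2) = 649.2

649 mol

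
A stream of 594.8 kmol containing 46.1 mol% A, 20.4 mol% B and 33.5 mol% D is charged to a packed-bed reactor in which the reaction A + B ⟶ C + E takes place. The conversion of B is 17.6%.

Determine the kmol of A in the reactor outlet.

253 kmol

B reacted = 0.176 × 121.3 = 21.36 kmol; ν_B = −1, so ξ = 21.36/1 = 21.36 kmol.
Outlet amounts (n = n₀ + ν ξ):
  A: 274.2 − 1(21.36) = 252.8
  B: 121.3 − 1(21.36) = 99.98
  C: 0 + 1(21.36) = 21.36
  E: 0 + 1(21.36) = 21.36
  D: 199.3 (inert)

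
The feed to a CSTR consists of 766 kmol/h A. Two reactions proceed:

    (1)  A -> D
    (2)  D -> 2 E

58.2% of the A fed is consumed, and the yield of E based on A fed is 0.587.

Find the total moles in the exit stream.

Conversion of A: A consumed = 1ξ₁ = 0.582 × 766 → ξ₁ = 445.8 kmol/h.
Yield of E: 2ξ₂ / 766 = 0.587 → ξ₂ = 224.8 kmol/h.
Outlet amounts (n = n₀ + Σ ν·ξ):
  A: 766 − 1(445.8) = 320.2
  D: 0 + 1(445.8) − 1(224.8) = 221
  E: 0 + 2(224.8) = 449.6
Total out = 320.2 + 221 + 449.6 = 990.8 kmol/h.

991 kmol/h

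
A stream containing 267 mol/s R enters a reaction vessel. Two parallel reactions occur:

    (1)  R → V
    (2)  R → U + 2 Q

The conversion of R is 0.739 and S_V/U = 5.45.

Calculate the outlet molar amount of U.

Conversion of R: R consumed = 0.739 × 267 = 197.3 mol/s = 1ξ₁ + 1ξ₂.
Selectivity: 1ξ₁ / (1ξ₂) = 5.45 → ξ₁ = 5.45 ξ₂.
Substitute: (1·5.45 + 1) ξ₂ = 197.3 → ξ₂ = 30.59 mol/s, ξ₁ = 166.7 mol/s.
Outlet amounts (n = n₀ + Σ ν·ξ):
  R: 267 − 1(166.7) − 1(30.59) = 69.69
  V: 0 + 1(166.7) = 166.7
  U: 0 + 1(30.59) = 30.59
  Q: 0 + 2(30.59) = 61.18

30.6 mol/s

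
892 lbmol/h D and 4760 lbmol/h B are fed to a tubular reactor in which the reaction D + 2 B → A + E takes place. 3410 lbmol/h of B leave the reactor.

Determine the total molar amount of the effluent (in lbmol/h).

4980 lbmol/h

For B: n = n₀ − 2ξ → 3410 = 4760 − 2ξ, giving ξ = 675 lbmol/h.
Outlet amounts (n = n₀ + ν ξ):
  D: 892 − 1(675) = 217
  B: 4760 − 2(675) = 3410
  A: 0 + 1(675) = 675
  E: 0 + 1(675) = 675
Total out = 217 + 3410 + 675 + 675 = 4977 lbmol/h.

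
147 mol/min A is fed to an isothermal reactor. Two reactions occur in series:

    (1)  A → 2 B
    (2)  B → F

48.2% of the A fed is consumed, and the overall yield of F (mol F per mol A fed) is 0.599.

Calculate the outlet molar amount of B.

53.7 mol/min

Conversion of A: A consumed = 1ξ₁ = 0.482 × 147 → ξ₁ = 70.85 mol/min.
Yield of F: 1ξ₂ / 147 = 0.599 → ξ₂ = 88.05 mol/min.
Outlet amounts (n = n₀ + Σ ν·ξ):
  A: 147 − 1(70.85) = 76.15
  B: 0 + 2(70.85) − 1(88.05) = 53.66
  F: 0 + 1(88.05) = 88.05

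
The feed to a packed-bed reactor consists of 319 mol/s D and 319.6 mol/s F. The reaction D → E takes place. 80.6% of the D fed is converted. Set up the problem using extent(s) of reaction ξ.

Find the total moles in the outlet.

D reacted = 0.806 × 319 = 257.1 mol/s; ν_D = −1, so ξ = 257.1/1 = 257.1 mol/s.
Outlet amounts (n = n₀ + ν ξ):
  D: 319 − 1(257.1) = 61.89
  E: 0 + 1(257.1) = 257.1
  F: 319.6 (inert)
Total out = 61.89 + 257.1 + 319.6 = 638.6 mol/s.

639 mol/s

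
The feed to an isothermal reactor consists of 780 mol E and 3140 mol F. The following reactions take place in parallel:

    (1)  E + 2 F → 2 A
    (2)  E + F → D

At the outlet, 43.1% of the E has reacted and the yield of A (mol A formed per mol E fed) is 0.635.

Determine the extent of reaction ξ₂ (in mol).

ξ₂ = 88.5 mol

Yield of A: 2ξ₁ / 780 = 0.635 → ξ₁ = 247.7 mol.
Conversion of E: 1ξ₁ + 1ξ₂ = 0.431 × 780 = 336.2 → ξ₂ = 88.53 mol.
Outlet amounts (n = n₀ + Σ ν·ξ):
  E: 780 − 1(247.7) − 1(88.53) = 443.8
  F: 3140 − 2(247.7) − 1(88.53) = 2556
  A: 0 + 2(247.7) = 495.3
  D: 0 + 1(88.53) = 88.53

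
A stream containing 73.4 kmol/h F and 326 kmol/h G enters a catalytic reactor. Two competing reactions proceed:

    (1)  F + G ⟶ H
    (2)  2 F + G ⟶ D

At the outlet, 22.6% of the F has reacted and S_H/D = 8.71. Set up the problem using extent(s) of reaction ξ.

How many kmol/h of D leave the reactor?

1.55 kmol/h

Conversion of F: F consumed = 0.226 × 73.4 = 16.59 kmol/h = 1ξ₁ + 2ξ₂.
Selectivity: 1ξ₁ / (1ξ₂) = 8.71 → ξ₁ = 8.71 ξ₂.
Substitute: (1·8.71 + 2) ξ₂ = 16.59 → ξ₂ = 1.549 kmol/h, ξ₁ = 13.49 kmol/h.
Outlet amounts (n = n₀ + Σ ν·ξ):
  F: 73.4 − 1(13.49) − 2(1.549) = 56.81
  G: 326 − 1(13.49) − 1(1.549) = 311
  H: 0 + 1(13.49) = 13.49
  D: 0 + 1(1.549) = 1.549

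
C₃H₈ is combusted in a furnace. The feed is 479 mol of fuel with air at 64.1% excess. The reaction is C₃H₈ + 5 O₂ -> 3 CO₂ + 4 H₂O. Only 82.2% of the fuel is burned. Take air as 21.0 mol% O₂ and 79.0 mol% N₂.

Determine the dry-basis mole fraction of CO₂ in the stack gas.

Stoichiometric O₂ = 5 × 479 = 2395 mol; O₂ fed = 2395 × 1.641 = 3930 mol.
N₂ fed = 3930 × 79/21 = 14790 mol.
Fuel reacted = 0.822 × 479 → ξ = 393.7 mol.
Outlet (n = n₀ + ν ξ):
  C₃H₈: 479 − 1(393.7) = 85.26
  O₂: 3930 − 5(393.7) = 1962
  N₂: 14790 (inert)
  CO₂: 0 + 3(393.7) = 1181
  H₂O: 0 + 4(393.7) = 1575
Dry total = 18010 mol; y_CO₂ (dry) = 1181 / 18010 = 0.06558.

0.0656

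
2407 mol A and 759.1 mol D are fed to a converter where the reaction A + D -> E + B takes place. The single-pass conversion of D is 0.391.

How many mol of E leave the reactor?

D reacted = 0.391 × 759.1 = 296.8 mol; ν_D = −1, so ξ = 296.8/1 = 296.8 mol.
Outlet amounts (n = n₀ + ν ξ):
  A: 2407 − 1(296.8) = 2110
  D: 759.1 − 1(296.8) = 462.3
  E: 0 + 1(296.8) = 296.8
  B: 0 + 1(296.8) = 296.8

297 mol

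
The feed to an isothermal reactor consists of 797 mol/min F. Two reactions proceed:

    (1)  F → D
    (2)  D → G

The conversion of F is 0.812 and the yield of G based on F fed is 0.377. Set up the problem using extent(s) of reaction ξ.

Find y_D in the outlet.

Conversion of F: F consumed = 1ξ₁ = 0.812 × 797 → ξ₁ = 647.2 mol/min.
Yield of G: 1ξ₂ / 797 = 0.377 → ξ₂ = 300.5 mol/min.
Outlet amounts (n = n₀ + Σ ν·ξ):
  F: 797 − 1(647.2) = 149.8
  D: 0 + 1(647.2) − 1(300.5) = 346.7
  G: 0 + 1(300.5) = 300.5
Total out = 797 mol/min; y_D = 346.7 / 797 = 0.435.

0.435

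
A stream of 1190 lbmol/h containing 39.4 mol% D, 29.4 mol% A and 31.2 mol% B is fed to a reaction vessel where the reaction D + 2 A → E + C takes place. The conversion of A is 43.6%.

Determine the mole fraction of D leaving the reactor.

A reacted = 0.436 × 349.9 = 152.5 lbmol/h; ν_A = −2, so ξ = 152.5/2 = 76.27 lbmol/h.
Outlet amounts (n = n₀ + ν ξ):
  D: 468.9 − 1(76.27) = 392.6
  A: 349.9 − 2(76.27) = 197.3
  E: 0 + 1(76.27) = 76.27
  C: 0 + 1(76.27) = 76.27
  B: 371.3 (inert)
Total out = 1114 lbmol/h; y_D = 392.6 / 1114 = 0.3525.

0.353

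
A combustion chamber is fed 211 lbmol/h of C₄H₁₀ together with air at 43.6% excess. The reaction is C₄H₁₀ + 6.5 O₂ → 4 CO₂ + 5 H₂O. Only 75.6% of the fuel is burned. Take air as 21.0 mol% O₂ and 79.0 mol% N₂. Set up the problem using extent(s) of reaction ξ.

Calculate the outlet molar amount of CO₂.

Stoichiometric O₂ = 6.5 × 211 = 1372 lbmol/h; O₂ fed = 1372 × 1.436 = 1969 lbmol/h.
N₂ fed = 1969 × 79/21 = 7409 lbmol/h.
Fuel reacted = 0.756 × 211 → ξ = 159.5 lbmol/h.
Outlet (n = n₀ + ν ξ):
  C₄H₁₀: 211 − 1(159.5) = 51.48
  O₂: 1969 − 6.5(159.5) = 932.6
  N₂: 7409 (inert)
  CO₂: 0 + 4(159.5) = 638.1
  H₂O: 0 + 5(159.5) = 797.6

638 lbmol/h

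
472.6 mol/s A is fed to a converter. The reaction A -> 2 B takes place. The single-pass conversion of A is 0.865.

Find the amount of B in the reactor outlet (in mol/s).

A reacted = 0.865 × 472.6 = 408.8 mol/s; ν_A = −1, so ξ = 408.8/1 = 408.8 mol/s.
Outlet amounts (n = n₀ + ν ξ):
  A: 472.6 − 1(408.8) = 63.8
  B: 0 + 2(408.8) = 817.6

818 mol/s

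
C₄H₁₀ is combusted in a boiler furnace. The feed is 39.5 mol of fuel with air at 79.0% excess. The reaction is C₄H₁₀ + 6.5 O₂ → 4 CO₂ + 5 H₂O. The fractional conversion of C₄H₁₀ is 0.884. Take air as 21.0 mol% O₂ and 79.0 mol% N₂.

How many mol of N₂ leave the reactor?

1730 mol

Stoichiometric O₂ = 6.5 × 39.5 = 256.8 mol; O₂ fed = 256.8 × 1.790 = 459.6 mol.
N₂ fed = 459.6 × 79/21 = 1729 mol.
Fuel reacted = 0.884 × 39.5 → ξ = 34.92 mol.
Outlet (n = n₀ + ν ξ):
  C₄H₁₀: 39.5 − 1(34.92) = 4.582
  O₂: 459.6 − 6.5(34.92) = 232.6
  N₂: 1729 (inert)
  CO₂: 0 + 4(34.92) = 139.7
  H₂O: 0 + 5(34.92) = 174.6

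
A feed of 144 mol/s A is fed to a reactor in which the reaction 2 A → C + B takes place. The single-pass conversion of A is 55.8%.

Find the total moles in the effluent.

A reacted = 0.558 × 144 = 80.35 mol/s; ν_A = −2, so ξ = 80.35/2 = 40.18 mol/s.
Outlet amounts (n = n₀ + ν ξ):
  A: 144 − 2(40.18) = 63.65
  C: 0 + 1(40.18) = 40.18
  B: 0 + 1(40.18) = 40.18
Total out = 63.65 + 40.18 + 40.18 = 144 mol/s.

144 mol/s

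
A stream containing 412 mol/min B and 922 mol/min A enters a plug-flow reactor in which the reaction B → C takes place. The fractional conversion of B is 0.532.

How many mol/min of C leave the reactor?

B reacted = 0.532 × 412 = 219.2 mol/min; ν_B = −1, so ξ = 219.2/1 = 219.2 mol/min.
Outlet amounts (n = n₀ + ν ξ):
  B: 412 − 1(219.2) = 192.8
  C: 0 + 1(219.2) = 219.2
  A: 922 (inert)

219 mol/min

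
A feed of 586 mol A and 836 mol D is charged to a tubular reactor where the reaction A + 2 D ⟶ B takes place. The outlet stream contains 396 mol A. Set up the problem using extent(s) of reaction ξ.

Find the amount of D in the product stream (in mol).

For A: n = n₀ − 1ξ → 396 = 586 − 1ξ, giving ξ = 190 mol.
Outlet amounts (n = n₀ + ν ξ):
  A: 586 − 1(190) = 396
  D: 836 − 2(190) = 456
  B: 0 + 1(190) = 190

456 mol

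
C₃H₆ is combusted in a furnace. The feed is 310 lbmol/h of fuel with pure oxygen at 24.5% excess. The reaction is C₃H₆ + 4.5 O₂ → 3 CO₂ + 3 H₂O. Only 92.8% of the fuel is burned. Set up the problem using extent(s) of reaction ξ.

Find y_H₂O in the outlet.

0.394

Stoichiometric O₂ = 4.5 × 310 = 1395 lbmol/h; O₂ fed = 1395 × 1.245 = 1737 lbmol/h.
Fuel reacted = 0.928 × 310 → ξ = 287.7 lbmol/h.
Outlet (n = n₀ + ν ξ):
  C₃H₆: 310 − 1(287.7) = 22.32
  O₂: 1737 − 4.5(287.7) = 442.2
  CO₂: 0 + 3(287.7) = 863
  H₂O: 0 + 3(287.7) = 863
Total out = 2191 lbmol/h; y_H₂O = 863 / 2191 = 0.394.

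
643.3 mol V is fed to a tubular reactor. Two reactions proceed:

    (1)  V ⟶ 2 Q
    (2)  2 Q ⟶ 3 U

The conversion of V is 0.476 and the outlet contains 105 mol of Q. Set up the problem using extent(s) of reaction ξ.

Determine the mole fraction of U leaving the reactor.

0.633

Conversion of V: V consumed = 1ξ₁ = 0.476 × 643.3 → ξ₁ = 306.2 mol.
Q balance: n_Q = 0 + 2ξ₁ − 2ξ₂ = 105 → ξ₂ = (2·306.2 − 105)/2 = 253.7 mol.
Outlet amounts (n = n₀ + Σ ν·ξ):
  V: 643.3 − 1(306.2) = 337.1
  Q: 0 + 2(306.2) − 2(253.7) = 105
  U: 0 + 3(253.7) = 761.1
Total out = 1203 mol; y_U = 761.1 / 1203 = 0.6326.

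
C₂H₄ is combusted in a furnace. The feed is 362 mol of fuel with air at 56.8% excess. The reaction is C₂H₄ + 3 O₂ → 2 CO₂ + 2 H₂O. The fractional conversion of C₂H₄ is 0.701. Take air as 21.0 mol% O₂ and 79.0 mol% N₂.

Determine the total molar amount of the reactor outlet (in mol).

Stoichiometric O₂ = 3 × 362 = 1086 mol; O₂ fed = 1086 × 1.568 = 1703 mol.
N₂ fed = 1703 × 79/21 = 6406 mol.
Fuel reacted = 0.701 × 362 → ξ = 253.8 mol.
Outlet (n = n₀ + ν ξ):
  C₂H₄: 362 − 1(253.8) = 108.2
  O₂: 1703 − 3(253.8) = 941.6
  N₂: 6406 (inert)
  CO₂: 0 + 2(253.8) = 507.5
  H₂O: 0 + 2(253.8) = 507.5
Total out = 108.2 + 941.6 + 6406 + 507.5 + 507.5 = 8471 mol.

8470 mol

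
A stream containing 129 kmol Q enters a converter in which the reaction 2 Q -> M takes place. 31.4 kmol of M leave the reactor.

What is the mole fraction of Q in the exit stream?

0.678

For M: n = n₀ + 1ξ → 31.4 = 0 + 1ξ, giving ξ = 31.4 kmol.
Outlet amounts (n = n₀ + ν ξ):
  Q: 129 − 2(31.4) = 66.2
  M: 0 + 1(31.4) = 31.4
Total out = 97.6 kmol; y_Q = 66.2 / 97.6 = 0.6783.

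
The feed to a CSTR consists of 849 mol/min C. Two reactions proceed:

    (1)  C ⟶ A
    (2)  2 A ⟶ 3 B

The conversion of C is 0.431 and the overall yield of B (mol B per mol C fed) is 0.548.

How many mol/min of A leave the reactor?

55.8 mol/min

Conversion of C: C consumed = 1ξ₁ = 0.431 × 849 → ξ₁ = 365.9 mol/min.
Yield of B: 3ξ₂ / 849 = 0.548 → ξ₂ = 155.1 mol/min.
Outlet amounts (n = n₀ + Σ ν·ξ):
  C: 849 − 1(365.9) = 483.1
  A: 0 + 1(365.9) − 2(155.1) = 55.75
  B: 0 + 3(155.1) = 465.3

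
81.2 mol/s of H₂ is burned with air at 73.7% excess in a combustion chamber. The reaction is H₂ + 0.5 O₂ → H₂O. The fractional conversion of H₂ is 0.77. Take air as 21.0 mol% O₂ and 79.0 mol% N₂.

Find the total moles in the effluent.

386 mol/s

Stoichiometric O₂ = 0.5 × 81.2 = 40.6 mol/s; O₂ fed = 40.6 × 1.737 = 70.52 mol/s.
N₂ fed = 70.52 × 79/21 = 265.3 mol/s.
Fuel reacted = 0.77 × 81.2 → ξ = 62.52 mol/s.
Outlet (n = n₀ + ν ξ):
  H₂: 81.2 − 1(62.52) = 18.68
  O₂: 70.52 − 0.5(62.52) = 39.26
  N₂: 265.3 (inert)
  H₂O: 0 + 1(62.52) = 62.52
Total out = 18.68 + 39.26 + 265.3 + 62.52 = 385.8 mol/s.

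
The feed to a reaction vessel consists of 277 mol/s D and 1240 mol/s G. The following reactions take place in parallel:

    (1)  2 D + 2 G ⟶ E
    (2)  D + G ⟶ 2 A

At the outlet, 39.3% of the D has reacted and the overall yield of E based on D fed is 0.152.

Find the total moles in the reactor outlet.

Yield of E: 1ξ₁ / 277 = 0.152 → ξ₁ = 42.1 mol/s.
Conversion of D: 2ξ₁ + 1ξ₂ = 0.393 × 277 = 108.9 → ξ₂ = 24.65 mol/s.
Outlet amounts (n = n₀ + Σ ν·ξ):
  D: 277 − 2(42.1) − 1(24.65) = 168.1
  G: 1240 − 2(42.1) − 1(24.65) = 1131
  E: 0 + 1(42.1) = 42.1
  A: 0 + 2(24.65) = 49.31
Total out = 168.1 + 1131 + 42.1 + 49.31 = 1391 mol/s.

1390 mol/s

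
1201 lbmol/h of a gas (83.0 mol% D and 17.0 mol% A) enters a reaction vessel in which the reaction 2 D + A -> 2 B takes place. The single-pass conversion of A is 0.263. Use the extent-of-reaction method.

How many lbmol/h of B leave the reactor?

107 lbmol/h

A reacted = 0.263 × 204.2 = 53.7 lbmol/h; ν_A = −1, so ξ = 53.7/1 = 53.7 lbmol/h.
Outlet amounts (n = n₀ + ν ξ):
  D: 996.8 − 2(53.7) = 889.4
  A: 204.2 − 1(53.7) = 150.5
  B: 0 + 2(53.7) = 107.4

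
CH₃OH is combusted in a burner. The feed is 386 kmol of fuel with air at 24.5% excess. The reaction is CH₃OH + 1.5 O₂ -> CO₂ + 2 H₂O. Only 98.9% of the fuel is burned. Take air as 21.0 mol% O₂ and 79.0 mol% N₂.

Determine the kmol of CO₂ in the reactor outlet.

382 kmol

Stoichiometric O₂ = 1.5 × 386 = 579 kmol; O₂ fed = 579 × 1.245 = 720.9 kmol.
N₂ fed = 720.9 × 79/21 = 2712 kmol.
Fuel reacted = 0.989 × 386 → ξ = 381.8 kmol.
Outlet (n = n₀ + ν ξ):
  CH₃OH: 386 − 1(381.8) = 4.246
  O₂: 720.9 − 1.5(381.8) = 148.2
  N₂: 2712 (inert)
  CO₂: 0 + 1(381.8) = 381.8
  H₂O: 0 + 2(381.8) = 763.5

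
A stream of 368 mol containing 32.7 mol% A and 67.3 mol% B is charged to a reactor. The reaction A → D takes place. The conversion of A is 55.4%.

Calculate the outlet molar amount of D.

66.7 mol

A reacted = 0.554 × 120.3 = 66.67 mol; ν_A = −1, so ξ = 66.67/1 = 66.67 mol.
Outlet amounts (n = n₀ + ν ξ):
  A: 120.3 − 1(66.67) = 53.67
  D: 0 + 1(66.67) = 66.67
  B: 247.7 (inert)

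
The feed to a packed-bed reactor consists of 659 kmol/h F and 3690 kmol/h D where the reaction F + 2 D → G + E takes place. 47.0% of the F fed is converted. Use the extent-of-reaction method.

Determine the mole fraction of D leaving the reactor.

0.76

F reacted = 0.47 × 659 = 309.7 kmol/h; ν_F = −1, so ξ = 309.7/1 = 309.7 kmol/h.
Outlet amounts (n = n₀ + ν ξ):
  F: 659 − 1(309.7) = 349.3
  D: 3690 − 2(309.7) = 3071
  G: 0 + 1(309.7) = 309.7
  E: 0 + 1(309.7) = 309.7
Total out = 4039 kmol/h; y_D = 3071 / 4039 = 0.7602.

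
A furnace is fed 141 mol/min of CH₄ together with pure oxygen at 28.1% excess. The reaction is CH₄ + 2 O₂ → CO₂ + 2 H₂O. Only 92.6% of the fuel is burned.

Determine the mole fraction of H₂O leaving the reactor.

0.52

Stoichiometric O₂ = 2 × 141 = 282 mol/min; O₂ fed = 282 × 1.281 = 361.2 mol/min.
Fuel reacted = 0.926 × 141 → ξ = 130.6 mol/min.
Outlet (n = n₀ + ν ξ):
  CH₄: 141 − 1(130.6) = 10.43
  O₂: 361.2 − 2(130.6) = 100.1
  CO₂: 0 + 1(130.6) = 130.6
  H₂O: 0 + 2(130.6) = 261.1
Total out = 502.2 mol/min; y_H₂O = 261.1 / 502.2 = 0.5199.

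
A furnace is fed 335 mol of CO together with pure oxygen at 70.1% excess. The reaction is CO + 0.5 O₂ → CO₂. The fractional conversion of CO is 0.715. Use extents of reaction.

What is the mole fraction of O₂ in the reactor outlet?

0.33

Stoichiometric O₂ = 0.5 × 335 = 167.5 mol; O₂ fed = 167.5 × 1.701 = 284.9 mol.
Fuel reacted = 0.715 × 335 → ξ = 239.5 mol.
Outlet (n = n₀ + ν ξ):
  CO: 335 − 1(239.5) = 95.48
  O₂: 284.9 − 0.5(239.5) = 165.2
  CO₂: 0 + 1(239.5) = 239.5
Total out = 500.2 mol; y_O₂ = 165.2 / 500.2 = 0.3302.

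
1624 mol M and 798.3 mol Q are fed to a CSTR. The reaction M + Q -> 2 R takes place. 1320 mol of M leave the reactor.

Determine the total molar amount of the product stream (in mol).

2420 mol

For M: n = n₀ − 1ξ → 1320 = 1624 − 1ξ, giving ξ = 304 mol.
Outlet amounts (n = n₀ + ν ξ):
  M: 1624 − 1(304) = 1320
  Q: 798.3 − 1(304) = 494.3
  R: 0 + 2(304) = 608
Total out = 1320 + 494.3 + 608 = 2422 mol.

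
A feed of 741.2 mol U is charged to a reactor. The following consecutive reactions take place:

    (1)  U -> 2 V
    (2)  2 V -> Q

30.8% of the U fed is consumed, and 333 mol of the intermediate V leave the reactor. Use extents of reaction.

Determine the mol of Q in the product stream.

61.8 mol

Conversion of U: U consumed = 1ξ₁ = 0.308 × 741.2 → ξ₁ = 228.3 mol.
V balance: n_V = 0 + 2ξ₁ − 2ξ₂ = 333 → ξ₂ = (2·228.3 − 333)/2 = 61.79 mol.
Outlet amounts (n = n₀ + Σ ν·ξ):
  U: 741.2 − 1(228.3) = 512.9
  V: 0 + 2(228.3) − 2(61.79) = 333
  Q: 0 + 1(61.79) = 61.79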